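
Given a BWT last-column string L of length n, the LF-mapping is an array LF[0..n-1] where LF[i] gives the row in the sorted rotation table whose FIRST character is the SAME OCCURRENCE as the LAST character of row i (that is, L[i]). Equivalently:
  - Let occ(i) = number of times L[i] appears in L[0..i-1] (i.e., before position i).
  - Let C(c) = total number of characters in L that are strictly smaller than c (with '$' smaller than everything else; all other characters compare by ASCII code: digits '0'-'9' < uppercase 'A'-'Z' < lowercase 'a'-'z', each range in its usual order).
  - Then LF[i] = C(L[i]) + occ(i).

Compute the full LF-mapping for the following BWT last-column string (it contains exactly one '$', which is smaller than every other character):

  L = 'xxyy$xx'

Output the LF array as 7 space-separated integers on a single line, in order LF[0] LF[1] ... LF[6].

Answer: 1 2 5 6 0 3 4

Derivation:
Char counts: '$':1, 'x':4, 'y':2
C (first-col start): C('$')=0, C('x')=1, C('y')=5
L[0]='x': occ=0, LF[0]=C('x')+0=1+0=1
L[1]='x': occ=1, LF[1]=C('x')+1=1+1=2
L[2]='y': occ=0, LF[2]=C('y')+0=5+0=5
L[3]='y': occ=1, LF[3]=C('y')+1=5+1=6
L[4]='$': occ=0, LF[4]=C('$')+0=0+0=0
L[5]='x': occ=2, LF[5]=C('x')+2=1+2=3
L[6]='x': occ=3, LF[6]=C('x')+3=1+3=4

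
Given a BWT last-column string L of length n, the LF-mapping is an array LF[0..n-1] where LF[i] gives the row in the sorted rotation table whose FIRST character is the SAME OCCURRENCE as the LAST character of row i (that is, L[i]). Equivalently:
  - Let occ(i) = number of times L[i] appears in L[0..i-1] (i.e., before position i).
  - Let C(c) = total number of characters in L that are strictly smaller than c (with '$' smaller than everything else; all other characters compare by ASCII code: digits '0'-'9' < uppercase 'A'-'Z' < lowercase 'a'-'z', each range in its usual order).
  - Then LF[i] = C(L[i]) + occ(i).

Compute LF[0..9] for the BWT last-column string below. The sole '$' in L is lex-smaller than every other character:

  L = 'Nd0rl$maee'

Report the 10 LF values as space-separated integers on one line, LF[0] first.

Char counts: '$':1, '0':1, 'N':1, 'a':1, 'd':1, 'e':2, 'l':1, 'm':1, 'r':1
C (first-col start): C('$')=0, C('0')=1, C('N')=2, C('a')=3, C('d')=4, C('e')=5, C('l')=7, C('m')=8, C('r')=9
L[0]='N': occ=0, LF[0]=C('N')+0=2+0=2
L[1]='d': occ=0, LF[1]=C('d')+0=4+0=4
L[2]='0': occ=0, LF[2]=C('0')+0=1+0=1
L[3]='r': occ=0, LF[3]=C('r')+0=9+0=9
L[4]='l': occ=0, LF[4]=C('l')+0=7+0=7
L[5]='$': occ=0, LF[5]=C('$')+0=0+0=0
L[6]='m': occ=0, LF[6]=C('m')+0=8+0=8
L[7]='a': occ=0, LF[7]=C('a')+0=3+0=3
L[8]='e': occ=0, LF[8]=C('e')+0=5+0=5
L[9]='e': occ=1, LF[9]=C('e')+1=5+1=6

Answer: 2 4 1 9 7 0 8 3 5 6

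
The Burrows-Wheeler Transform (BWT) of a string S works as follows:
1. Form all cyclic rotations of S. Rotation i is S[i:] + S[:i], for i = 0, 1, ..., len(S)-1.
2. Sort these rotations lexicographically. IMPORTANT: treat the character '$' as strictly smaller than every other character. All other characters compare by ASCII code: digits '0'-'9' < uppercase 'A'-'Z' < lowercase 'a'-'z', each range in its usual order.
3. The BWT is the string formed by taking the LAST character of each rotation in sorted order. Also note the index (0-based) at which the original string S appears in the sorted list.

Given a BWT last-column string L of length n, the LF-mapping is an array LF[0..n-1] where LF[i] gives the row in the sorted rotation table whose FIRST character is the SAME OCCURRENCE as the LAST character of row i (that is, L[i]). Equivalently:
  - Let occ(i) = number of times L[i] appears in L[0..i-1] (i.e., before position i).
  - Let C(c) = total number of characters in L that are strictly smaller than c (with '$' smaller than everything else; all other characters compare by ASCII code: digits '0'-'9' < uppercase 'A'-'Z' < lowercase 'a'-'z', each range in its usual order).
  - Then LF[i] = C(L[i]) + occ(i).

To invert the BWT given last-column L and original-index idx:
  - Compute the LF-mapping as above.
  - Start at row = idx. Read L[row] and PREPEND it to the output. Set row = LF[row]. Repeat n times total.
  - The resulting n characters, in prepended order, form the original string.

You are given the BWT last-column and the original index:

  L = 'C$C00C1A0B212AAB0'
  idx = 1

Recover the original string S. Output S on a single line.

Answer: 002BA2ABC00C11AC$

Derivation:
LF mapping: 14 0 15 1 2 16 5 9 3 12 7 6 8 10 11 13 4
Walk LF starting at row 1, prepending L[row]:
  step 1: row=1, L[1]='$', prepend. Next row=LF[1]=0
  step 2: row=0, L[0]='C', prepend. Next row=LF[0]=14
  step 3: row=14, L[14]='A', prepend. Next row=LF[14]=11
  step 4: row=11, L[11]='1', prepend. Next row=LF[11]=6
  step 5: row=6, L[6]='1', prepend. Next row=LF[6]=5
  step 6: row=5, L[5]='C', prepend. Next row=LF[5]=16
  step 7: row=16, L[16]='0', prepend. Next row=LF[16]=4
  step 8: row=4, L[4]='0', prepend. Next row=LF[4]=2
  step 9: row=2, L[2]='C', prepend. Next row=LF[2]=15
  step 10: row=15, L[15]='B', prepend. Next row=LF[15]=13
  step 11: row=13, L[13]='A', prepend. Next row=LF[13]=10
  step 12: row=10, L[10]='2', prepend. Next row=LF[10]=7
  step 13: row=7, L[7]='A', prepend. Next row=LF[7]=9
  step 14: row=9, L[9]='B', prepend. Next row=LF[9]=12
  step 15: row=12, L[12]='2', prepend. Next row=LF[12]=8
  step 16: row=8, L[8]='0', prepend. Next row=LF[8]=3
  step 17: row=3, L[3]='0', prepend. Next row=LF[3]=1
Reversed output: 002BA2ABC00C11AC$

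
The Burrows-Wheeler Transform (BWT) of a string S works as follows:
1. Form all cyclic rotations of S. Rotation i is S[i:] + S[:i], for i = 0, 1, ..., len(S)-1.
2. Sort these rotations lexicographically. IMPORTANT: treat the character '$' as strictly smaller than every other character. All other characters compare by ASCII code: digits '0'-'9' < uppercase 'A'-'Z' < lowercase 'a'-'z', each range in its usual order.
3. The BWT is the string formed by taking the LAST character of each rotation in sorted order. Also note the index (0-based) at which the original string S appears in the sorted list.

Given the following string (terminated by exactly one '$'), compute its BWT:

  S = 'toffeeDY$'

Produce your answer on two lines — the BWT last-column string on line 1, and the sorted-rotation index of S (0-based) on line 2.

All 9 rotations (rotation i = S[i:]+S[:i]):
  rot[0] = toffeeDY$
  rot[1] = offeeDY$t
  rot[2] = ffeeDY$to
  rot[3] = feeDY$tof
  rot[4] = eeDY$toff
  rot[5] = eDY$toffe
  rot[6] = DY$toffee
  rot[7] = Y$toffeeD
  rot[8] = $toffeeDY
Sorted (with $ < everything):
  sorted[0] = $toffeeDY  (last char: 'Y')
  sorted[1] = DY$toffee  (last char: 'e')
  sorted[2] = Y$toffeeD  (last char: 'D')
  sorted[3] = eDY$toffe  (last char: 'e')
  sorted[4] = eeDY$toff  (last char: 'f')
  sorted[5] = feeDY$tof  (last char: 'f')
  sorted[6] = ffeeDY$to  (last char: 'o')
  sorted[7] = offeeDY$t  (last char: 't')
  sorted[8] = toffeeDY$  (last char: '$')
Last column: YeDeffot$
Original string S is at sorted index 8

Answer: YeDeffot$
8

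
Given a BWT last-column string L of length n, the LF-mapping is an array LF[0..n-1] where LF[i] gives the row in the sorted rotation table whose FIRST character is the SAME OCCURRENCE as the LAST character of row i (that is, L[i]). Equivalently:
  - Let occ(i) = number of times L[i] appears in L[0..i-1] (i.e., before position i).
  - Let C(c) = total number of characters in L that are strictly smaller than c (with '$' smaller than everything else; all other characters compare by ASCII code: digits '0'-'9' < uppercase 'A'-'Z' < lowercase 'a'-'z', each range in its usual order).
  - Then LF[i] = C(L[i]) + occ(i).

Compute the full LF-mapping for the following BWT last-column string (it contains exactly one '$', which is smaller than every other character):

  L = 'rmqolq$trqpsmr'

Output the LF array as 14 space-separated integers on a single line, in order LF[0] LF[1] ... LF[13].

Answer: 9 2 6 4 1 7 0 13 10 8 5 12 3 11

Derivation:
Char counts: '$':1, 'l':1, 'm':2, 'o':1, 'p':1, 'q':3, 'r':3, 's':1, 't':1
C (first-col start): C('$')=0, C('l')=1, C('m')=2, C('o')=4, C('p')=5, C('q')=6, C('r')=9, C('s')=12, C('t')=13
L[0]='r': occ=0, LF[0]=C('r')+0=9+0=9
L[1]='m': occ=0, LF[1]=C('m')+0=2+0=2
L[2]='q': occ=0, LF[2]=C('q')+0=6+0=6
L[3]='o': occ=0, LF[3]=C('o')+0=4+0=4
L[4]='l': occ=0, LF[4]=C('l')+0=1+0=1
L[5]='q': occ=1, LF[5]=C('q')+1=6+1=7
L[6]='$': occ=0, LF[6]=C('$')+0=0+0=0
L[7]='t': occ=0, LF[7]=C('t')+0=13+0=13
L[8]='r': occ=1, LF[8]=C('r')+1=9+1=10
L[9]='q': occ=2, LF[9]=C('q')+2=6+2=8
L[10]='p': occ=0, LF[10]=C('p')+0=5+0=5
L[11]='s': occ=0, LF[11]=C('s')+0=12+0=12
L[12]='m': occ=1, LF[12]=C('m')+1=2+1=3
L[13]='r': occ=2, LF[13]=C('r')+2=9+2=11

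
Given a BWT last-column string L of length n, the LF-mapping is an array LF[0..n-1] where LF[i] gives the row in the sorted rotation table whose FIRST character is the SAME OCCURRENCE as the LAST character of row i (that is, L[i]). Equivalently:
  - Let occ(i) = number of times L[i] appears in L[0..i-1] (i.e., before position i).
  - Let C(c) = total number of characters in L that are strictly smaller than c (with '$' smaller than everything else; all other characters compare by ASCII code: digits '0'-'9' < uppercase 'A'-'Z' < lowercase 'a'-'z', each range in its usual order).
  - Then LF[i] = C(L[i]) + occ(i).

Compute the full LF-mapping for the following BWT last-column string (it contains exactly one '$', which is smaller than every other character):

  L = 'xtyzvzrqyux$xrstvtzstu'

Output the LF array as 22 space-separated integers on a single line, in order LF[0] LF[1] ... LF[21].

Char counts: '$':1, 'q':1, 'r':2, 's':2, 't':4, 'u':2, 'v':2, 'x':3, 'y':2, 'z':3
C (first-col start): C('$')=0, C('q')=1, C('r')=2, C('s')=4, C('t')=6, C('u')=10, C('v')=12, C('x')=14, C('y')=17, C('z')=19
L[0]='x': occ=0, LF[0]=C('x')+0=14+0=14
L[1]='t': occ=0, LF[1]=C('t')+0=6+0=6
L[2]='y': occ=0, LF[2]=C('y')+0=17+0=17
L[3]='z': occ=0, LF[3]=C('z')+0=19+0=19
L[4]='v': occ=0, LF[4]=C('v')+0=12+0=12
L[5]='z': occ=1, LF[5]=C('z')+1=19+1=20
L[6]='r': occ=0, LF[6]=C('r')+0=2+0=2
L[7]='q': occ=0, LF[7]=C('q')+0=1+0=1
L[8]='y': occ=1, LF[8]=C('y')+1=17+1=18
L[9]='u': occ=0, LF[9]=C('u')+0=10+0=10
L[10]='x': occ=1, LF[10]=C('x')+1=14+1=15
L[11]='$': occ=0, LF[11]=C('$')+0=0+0=0
L[12]='x': occ=2, LF[12]=C('x')+2=14+2=16
L[13]='r': occ=1, LF[13]=C('r')+1=2+1=3
L[14]='s': occ=0, LF[14]=C('s')+0=4+0=4
L[15]='t': occ=1, LF[15]=C('t')+1=6+1=7
L[16]='v': occ=1, LF[16]=C('v')+1=12+1=13
L[17]='t': occ=2, LF[17]=C('t')+2=6+2=8
L[18]='z': occ=2, LF[18]=C('z')+2=19+2=21
L[19]='s': occ=1, LF[19]=C('s')+1=4+1=5
L[20]='t': occ=3, LF[20]=C('t')+3=6+3=9
L[21]='u': occ=1, LF[21]=C('u')+1=10+1=11

Answer: 14 6 17 19 12 20 2 1 18 10 15 0 16 3 4 7 13 8 21 5 9 11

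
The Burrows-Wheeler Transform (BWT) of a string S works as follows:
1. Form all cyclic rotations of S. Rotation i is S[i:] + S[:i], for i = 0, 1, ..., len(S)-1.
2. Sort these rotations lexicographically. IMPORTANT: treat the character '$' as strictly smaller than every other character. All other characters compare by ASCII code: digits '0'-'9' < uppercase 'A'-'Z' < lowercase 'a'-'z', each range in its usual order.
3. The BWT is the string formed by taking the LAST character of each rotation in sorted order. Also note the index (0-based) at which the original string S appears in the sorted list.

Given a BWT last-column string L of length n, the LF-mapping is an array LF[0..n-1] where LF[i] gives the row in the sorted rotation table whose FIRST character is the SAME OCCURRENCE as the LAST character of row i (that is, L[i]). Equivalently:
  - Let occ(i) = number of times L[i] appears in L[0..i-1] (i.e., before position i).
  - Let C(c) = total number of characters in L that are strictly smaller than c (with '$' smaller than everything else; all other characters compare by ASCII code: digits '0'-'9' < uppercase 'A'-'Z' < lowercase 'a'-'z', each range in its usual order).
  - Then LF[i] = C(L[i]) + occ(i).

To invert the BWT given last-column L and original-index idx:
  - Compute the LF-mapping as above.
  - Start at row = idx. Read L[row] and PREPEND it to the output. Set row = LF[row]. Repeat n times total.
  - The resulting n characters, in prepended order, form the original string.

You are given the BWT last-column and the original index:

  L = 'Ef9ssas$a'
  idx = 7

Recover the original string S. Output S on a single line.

LF mapping: 2 5 1 6 7 3 8 0 4
Walk LF starting at row 7, prepending L[row]:
  step 1: row=7, L[7]='$', prepend. Next row=LF[7]=0
  step 2: row=0, L[0]='E', prepend. Next row=LF[0]=2
  step 3: row=2, L[2]='9', prepend. Next row=LF[2]=1
  step 4: row=1, L[1]='f', prepend. Next row=LF[1]=5
  step 5: row=5, L[5]='a', prepend. Next row=LF[5]=3
  step 6: row=3, L[3]='s', prepend. Next row=LF[3]=6
  step 7: row=6, L[6]='s', prepend. Next row=LF[6]=8
  step 8: row=8, L[8]='a', prepend. Next row=LF[8]=4
  step 9: row=4, L[4]='s', prepend. Next row=LF[4]=7
Reversed output: sassaf9E$

Answer: sassaf9E$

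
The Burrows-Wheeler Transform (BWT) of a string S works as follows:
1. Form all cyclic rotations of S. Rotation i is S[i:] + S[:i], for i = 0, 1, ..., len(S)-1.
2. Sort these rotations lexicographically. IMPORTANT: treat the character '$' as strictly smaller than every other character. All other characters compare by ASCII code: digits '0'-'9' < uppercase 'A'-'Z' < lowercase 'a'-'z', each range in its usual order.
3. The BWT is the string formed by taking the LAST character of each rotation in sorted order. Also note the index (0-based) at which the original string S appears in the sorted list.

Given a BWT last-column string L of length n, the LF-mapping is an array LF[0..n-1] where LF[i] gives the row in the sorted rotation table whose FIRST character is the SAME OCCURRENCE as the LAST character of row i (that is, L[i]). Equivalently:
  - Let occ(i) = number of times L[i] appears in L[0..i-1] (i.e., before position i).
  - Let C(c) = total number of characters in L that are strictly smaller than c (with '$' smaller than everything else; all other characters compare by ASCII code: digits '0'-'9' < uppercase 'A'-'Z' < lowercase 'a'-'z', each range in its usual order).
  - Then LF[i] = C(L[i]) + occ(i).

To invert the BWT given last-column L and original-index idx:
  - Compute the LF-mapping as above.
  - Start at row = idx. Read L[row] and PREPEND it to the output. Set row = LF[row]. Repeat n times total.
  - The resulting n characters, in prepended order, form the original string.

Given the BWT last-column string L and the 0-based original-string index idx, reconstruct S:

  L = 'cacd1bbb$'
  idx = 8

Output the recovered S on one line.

Answer: dbbca1bc$

Derivation:
LF mapping: 6 2 7 8 1 3 4 5 0
Walk LF starting at row 8, prepending L[row]:
  step 1: row=8, L[8]='$', prepend. Next row=LF[8]=0
  step 2: row=0, L[0]='c', prepend. Next row=LF[0]=6
  step 3: row=6, L[6]='b', prepend. Next row=LF[6]=4
  step 4: row=4, L[4]='1', prepend. Next row=LF[4]=1
  step 5: row=1, L[1]='a', prepend. Next row=LF[1]=2
  step 6: row=2, L[2]='c', prepend. Next row=LF[2]=7
  step 7: row=7, L[7]='b', prepend. Next row=LF[7]=5
  step 8: row=5, L[5]='b', prepend. Next row=LF[5]=3
  step 9: row=3, L[3]='d', prepend. Next row=LF[3]=8
Reversed output: dbbca1bc$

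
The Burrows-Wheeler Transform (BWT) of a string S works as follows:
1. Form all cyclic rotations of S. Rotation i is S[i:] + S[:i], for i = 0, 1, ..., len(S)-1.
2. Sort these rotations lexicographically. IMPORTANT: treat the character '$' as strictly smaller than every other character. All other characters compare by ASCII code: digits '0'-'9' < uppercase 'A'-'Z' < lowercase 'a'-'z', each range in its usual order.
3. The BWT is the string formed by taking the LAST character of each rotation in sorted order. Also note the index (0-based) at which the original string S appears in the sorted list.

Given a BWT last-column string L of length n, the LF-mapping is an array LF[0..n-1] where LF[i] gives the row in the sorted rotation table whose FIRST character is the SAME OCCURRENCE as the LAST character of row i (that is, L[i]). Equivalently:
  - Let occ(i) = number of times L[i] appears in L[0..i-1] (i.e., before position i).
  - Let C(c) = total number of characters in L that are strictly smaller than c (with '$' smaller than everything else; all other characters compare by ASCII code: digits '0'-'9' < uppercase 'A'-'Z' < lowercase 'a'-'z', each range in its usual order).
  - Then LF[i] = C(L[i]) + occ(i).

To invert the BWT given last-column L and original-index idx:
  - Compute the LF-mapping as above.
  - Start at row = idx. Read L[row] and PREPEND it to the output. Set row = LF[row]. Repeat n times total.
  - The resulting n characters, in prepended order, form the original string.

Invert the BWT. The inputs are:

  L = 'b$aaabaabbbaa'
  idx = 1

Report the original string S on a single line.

Answer: aaaaabbaabbb$

Derivation:
LF mapping: 8 0 1 2 3 9 4 5 10 11 12 6 7
Walk LF starting at row 1, prepending L[row]:
  step 1: row=1, L[1]='$', prepend. Next row=LF[1]=0
  step 2: row=0, L[0]='b', prepend. Next row=LF[0]=8
  step 3: row=8, L[8]='b', prepend. Next row=LF[8]=10
  step 4: row=10, L[10]='b', prepend. Next row=LF[10]=12
  step 5: row=12, L[12]='a', prepend. Next row=LF[12]=7
  step 6: row=7, L[7]='a', prepend. Next row=LF[7]=5
  step 7: row=5, L[5]='b', prepend. Next row=LF[5]=9
  step 8: row=9, L[9]='b', prepend. Next row=LF[9]=11
  step 9: row=11, L[11]='a', prepend. Next row=LF[11]=6
  step 10: row=6, L[6]='a', prepend. Next row=LF[6]=4
  step 11: row=4, L[4]='a', prepend. Next row=LF[4]=3
  step 12: row=3, L[3]='a', prepend. Next row=LF[3]=2
  step 13: row=2, L[2]='a', prepend. Next row=LF[2]=1
Reversed output: aaaaabbaabbb$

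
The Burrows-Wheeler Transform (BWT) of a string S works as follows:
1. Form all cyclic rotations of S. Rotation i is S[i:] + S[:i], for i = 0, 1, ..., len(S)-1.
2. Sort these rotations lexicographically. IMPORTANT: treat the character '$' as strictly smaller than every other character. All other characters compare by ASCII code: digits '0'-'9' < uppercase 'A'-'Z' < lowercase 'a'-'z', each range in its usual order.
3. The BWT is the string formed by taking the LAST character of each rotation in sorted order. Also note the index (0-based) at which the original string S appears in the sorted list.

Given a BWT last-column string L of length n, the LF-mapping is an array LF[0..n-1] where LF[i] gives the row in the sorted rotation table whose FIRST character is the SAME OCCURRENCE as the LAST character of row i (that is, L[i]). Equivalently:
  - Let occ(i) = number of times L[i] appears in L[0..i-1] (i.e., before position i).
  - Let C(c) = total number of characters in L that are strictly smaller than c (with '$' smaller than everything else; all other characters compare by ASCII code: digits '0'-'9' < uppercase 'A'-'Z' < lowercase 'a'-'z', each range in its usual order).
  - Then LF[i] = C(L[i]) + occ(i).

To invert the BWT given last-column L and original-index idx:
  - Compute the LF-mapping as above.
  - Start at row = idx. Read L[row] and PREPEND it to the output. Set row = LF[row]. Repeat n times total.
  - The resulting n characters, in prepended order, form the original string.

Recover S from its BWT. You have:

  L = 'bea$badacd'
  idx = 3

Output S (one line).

LF mapping: 4 9 1 0 5 2 7 3 6 8
Walk LF starting at row 3, prepending L[row]:
  step 1: row=3, L[3]='$', prepend. Next row=LF[3]=0
  step 2: row=0, L[0]='b', prepend. Next row=LF[0]=4
  step 3: row=4, L[4]='b', prepend. Next row=LF[4]=5
  step 4: row=5, L[5]='a', prepend. Next row=LF[5]=2
  step 5: row=2, L[2]='a', prepend. Next row=LF[2]=1
  step 6: row=1, L[1]='e', prepend. Next row=LF[1]=9
  step 7: row=9, L[9]='d', prepend. Next row=LF[9]=8
  step 8: row=8, L[8]='c', prepend. Next row=LF[8]=6
  step 9: row=6, L[6]='d', prepend. Next row=LF[6]=7
  step 10: row=7, L[7]='a', prepend. Next row=LF[7]=3
Reversed output: adcdeaabb$

Answer: adcdeaabb$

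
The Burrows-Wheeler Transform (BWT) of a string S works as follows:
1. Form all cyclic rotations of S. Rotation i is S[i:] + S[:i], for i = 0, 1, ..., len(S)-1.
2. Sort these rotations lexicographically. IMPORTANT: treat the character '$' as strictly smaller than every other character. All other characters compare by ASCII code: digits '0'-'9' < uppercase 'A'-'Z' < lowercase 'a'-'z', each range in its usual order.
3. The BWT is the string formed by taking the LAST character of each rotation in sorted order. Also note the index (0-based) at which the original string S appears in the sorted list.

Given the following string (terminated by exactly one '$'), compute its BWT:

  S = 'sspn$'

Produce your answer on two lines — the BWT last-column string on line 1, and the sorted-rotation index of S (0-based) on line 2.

All 5 rotations (rotation i = S[i:]+S[:i]):
  rot[0] = sspn$
  rot[1] = spn$s
  rot[2] = pn$ss
  rot[3] = n$ssp
  rot[4] = $sspn
Sorted (with $ < everything):
  sorted[0] = $sspn  (last char: 'n')
  sorted[1] = n$ssp  (last char: 'p')
  sorted[2] = pn$ss  (last char: 's')
  sorted[3] = spn$s  (last char: 's')
  sorted[4] = sspn$  (last char: '$')
Last column: npss$
Original string S is at sorted index 4

Answer: npss$
4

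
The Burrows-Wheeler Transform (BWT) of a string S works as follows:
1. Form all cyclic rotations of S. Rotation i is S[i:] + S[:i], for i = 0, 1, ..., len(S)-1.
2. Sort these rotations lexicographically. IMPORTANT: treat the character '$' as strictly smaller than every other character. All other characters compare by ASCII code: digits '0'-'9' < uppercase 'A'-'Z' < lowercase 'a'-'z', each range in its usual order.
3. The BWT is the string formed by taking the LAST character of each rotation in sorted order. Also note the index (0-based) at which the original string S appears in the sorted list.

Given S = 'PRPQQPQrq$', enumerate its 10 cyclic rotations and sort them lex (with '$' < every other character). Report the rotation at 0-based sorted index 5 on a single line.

All 10 rotations (rotation i = S[i:]+S[:i]):
  rot[0] = PRPQQPQrq$
  rot[1] = RPQQPQrq$P
  rot[2] = PQQPQrq$PR
  rot[3] = QQPQrq$PRP
  rot[4] = QPQrq$PRPQ
  rot[5] = PQrq$PRPQQ
  rot[6] = Qrq$PRPQQP
  rot[7] = rq$PRPQQPQ
  rot[8] = q$PRPQQPQr
  rot[9] = $PRPQQPQrq
Sorted (with $ < everything):
  sorted[0] = $PRPQQPQrq
  sorted[1] = PQQPQrq$PR
  sorted[2] = PQrq$PRPQQ
  sorted[3] = PRPQQPQrq$
  sorted[4] = QPQrq$PRPQ
  sorted[5] = QQPQrq$PRP
  sorted[6] = Qrq$PRPQQP
  sorted[7] = RPQQPQrq$P
  sorted[8] = q$PRPQQPQr
  sorted[9] = rq$PRPQQPQ
sorted[5] = QQPQrq$PRP

Answer: QQPQrq$PRP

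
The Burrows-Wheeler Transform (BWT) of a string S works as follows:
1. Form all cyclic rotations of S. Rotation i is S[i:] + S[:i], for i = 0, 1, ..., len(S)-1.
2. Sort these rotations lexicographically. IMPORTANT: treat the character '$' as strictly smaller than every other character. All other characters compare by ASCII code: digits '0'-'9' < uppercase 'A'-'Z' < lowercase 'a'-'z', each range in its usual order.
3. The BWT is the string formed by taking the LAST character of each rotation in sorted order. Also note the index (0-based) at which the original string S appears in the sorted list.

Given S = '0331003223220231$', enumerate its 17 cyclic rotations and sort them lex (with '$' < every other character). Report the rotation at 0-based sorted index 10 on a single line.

All 17 rotations (rotation i = S[i:]+S[:i]):
  rot[0] = 0331003223220231$
  rot[1] = 331003223220231$0
  rot[2] = 31003223220231$03
  rot[3] = 1003223220231$033
  rot[4] = 003223220231$0331
  rot[5] = 03223220231$03310
  rot[6] = 3223220231$033100
  rot[7] = 223220231$0331003
  rot[8] = 23220231$03310032
  rot[9] = 3220231$033100322
  rot[10] = 220231$0331003223
  rot[11] = 20231$03310032232
  rot[12] = 0231$033100322322
  rot[13] = 231$0331003223220
  rot[14] = 31$03310032232202
  rot[15] = 1$033100322322023
  rot[16] = $0331003223220231
Sorted (with $ < everything):
  sorted[0] = $0331003223220231
  sorted[1] = 003223220231$0331
  sorted[2] = 0231$033100322322
  sorted[3] = 03223220231$03310
  sorted[4] = 0331003223220231$
  sorted[5] = 1$033100322322023
  sorted[6] = 1003223220231$033
  sorted[7] = 20231$03310032232
  sorted[8] = 220231$0331003223
  sorted[9] = 223220231$0331003
  sorted[10] = 231$0331003223220
  sorted[11] = 23220231$03310032
  sorted[12] = 31$03310032232202
  sorted[13] = 31003223220231$03
  sorted[14] = 3220231$033100322
  sorted[15] = 3223220231$033100
  sorted[16] = 331003223220231$0
sorted[10] = 231$0331003223220

Answer: 231$0331003223220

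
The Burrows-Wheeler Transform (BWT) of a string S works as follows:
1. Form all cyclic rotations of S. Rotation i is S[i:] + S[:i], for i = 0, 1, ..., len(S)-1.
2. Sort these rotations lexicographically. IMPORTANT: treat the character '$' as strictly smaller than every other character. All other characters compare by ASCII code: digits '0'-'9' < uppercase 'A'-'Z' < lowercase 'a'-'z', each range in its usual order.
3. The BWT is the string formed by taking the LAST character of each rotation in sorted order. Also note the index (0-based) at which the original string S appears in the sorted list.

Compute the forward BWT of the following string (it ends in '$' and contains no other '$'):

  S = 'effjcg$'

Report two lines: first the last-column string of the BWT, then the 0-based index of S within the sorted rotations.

All 7 rotations (rotation i = S[i:]+S[:i]):
  rot[0] = effjcg$
  rot[1] = ffjcg$e
  rot[2] = fjcg$ef
  rot[3] = jcg$eff
  rot[4] = cg$effj
  rot[5] = g$effjc
  rot[6] = $effjcg
Sorted (with $ < everything):
  sorted[0] = $effjcg  (last char: 'g')
  sorted[1] = cg$effj  (last char: 'j')
  sorted[2] = effjcg$  (last char: '$')
  sorted[3] = ffjcg$e  (last char: 'e')
  sorted[4] = fjcg$ef  (last char: 'f')
  sorted[5] = g$effjc  (last char: 'c')
  sorted[6] = jcg$eff  (last char: 'f')
Last column: gj$efcf
Original string S is at sorted index 2

Answer: gj$efcf
2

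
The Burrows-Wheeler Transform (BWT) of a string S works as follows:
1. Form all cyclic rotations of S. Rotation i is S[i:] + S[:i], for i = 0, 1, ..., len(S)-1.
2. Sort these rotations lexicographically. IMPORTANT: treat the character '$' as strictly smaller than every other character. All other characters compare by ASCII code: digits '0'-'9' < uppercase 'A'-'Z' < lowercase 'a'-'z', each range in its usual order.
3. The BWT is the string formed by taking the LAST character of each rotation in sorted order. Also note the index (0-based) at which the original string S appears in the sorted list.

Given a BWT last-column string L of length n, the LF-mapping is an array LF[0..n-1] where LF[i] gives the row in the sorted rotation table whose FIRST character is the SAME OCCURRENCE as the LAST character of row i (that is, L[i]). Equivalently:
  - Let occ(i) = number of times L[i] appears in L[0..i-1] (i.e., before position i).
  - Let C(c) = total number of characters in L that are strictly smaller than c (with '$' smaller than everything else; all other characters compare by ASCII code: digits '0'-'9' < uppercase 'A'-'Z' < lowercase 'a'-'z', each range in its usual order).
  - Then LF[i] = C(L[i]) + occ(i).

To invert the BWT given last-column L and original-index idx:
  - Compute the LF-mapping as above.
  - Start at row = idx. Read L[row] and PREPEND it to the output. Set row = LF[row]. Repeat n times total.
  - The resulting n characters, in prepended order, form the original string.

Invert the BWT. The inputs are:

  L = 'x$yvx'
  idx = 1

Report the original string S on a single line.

LF mapping: 2 0 4 1 3
Walk LF starting at row 1, prepending L[row]:
  step 1: row=1, L[1]='$', prepend. Next row=LF[1]=0
  step 2: row=0, L[0]='x', prepend. Next row=LF[0]=2
  step 3: row=2, L[2]='y', prepend. Next row=LF[2]=4
  step 4: row=4, L[4]='x', prepend. Next row=LF[4]=3
  step 5: row=3, L[3]='v', prepend. Next row=LF[3]=1
Reversed output: vxyx$

Answer: vxyx$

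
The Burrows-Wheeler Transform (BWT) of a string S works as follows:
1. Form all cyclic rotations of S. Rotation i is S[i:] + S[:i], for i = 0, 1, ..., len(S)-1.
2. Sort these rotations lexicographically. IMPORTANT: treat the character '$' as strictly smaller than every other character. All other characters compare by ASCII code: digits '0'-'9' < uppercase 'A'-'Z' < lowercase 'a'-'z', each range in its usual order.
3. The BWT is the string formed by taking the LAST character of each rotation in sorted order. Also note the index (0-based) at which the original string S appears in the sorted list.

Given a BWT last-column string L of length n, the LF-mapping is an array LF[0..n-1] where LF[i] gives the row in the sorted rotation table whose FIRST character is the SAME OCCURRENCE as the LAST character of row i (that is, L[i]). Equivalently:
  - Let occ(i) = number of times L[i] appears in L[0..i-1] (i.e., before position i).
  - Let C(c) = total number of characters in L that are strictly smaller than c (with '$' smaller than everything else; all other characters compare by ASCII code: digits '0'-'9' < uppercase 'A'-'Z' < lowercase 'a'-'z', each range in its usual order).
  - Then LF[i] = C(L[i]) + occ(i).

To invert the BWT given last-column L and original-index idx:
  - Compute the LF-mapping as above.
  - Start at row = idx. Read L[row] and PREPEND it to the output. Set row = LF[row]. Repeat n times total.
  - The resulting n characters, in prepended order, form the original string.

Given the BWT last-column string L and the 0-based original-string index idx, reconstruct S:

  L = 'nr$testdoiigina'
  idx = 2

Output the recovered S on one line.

Answer: disintegration$

Derivation:
LF mapping: 8 11 0 13 3 12 14 2 10 5 6 4 7 9 1
Walk LF starting at row 2, prepending L[row]:
  step 1: row=2, L[2]='$', prepend. Next row=LF[2]=0
  step 2: row=0, L[0]='n', prepend. Next row=LF[0]=8
  step 3: row=8, L[8]='o', prepend. Next row=LF[8]=10
  step 4: row=10, L[10]='i', prepend. Next row=LF[10]=6
  step 5: row=6, L[6]='t', prepend. Next row=LF[6]=14
  step 6: row=14, L[14]='a', prepend. Next row=LF[14]=1
  step 7: row=1, L[1]='r', prepend. Next row=LF[1]=11
  step 8: row=11, L[11]='g', prepend. Next row=LF[11]=4
  step 9: row=4, L[4]='e', prepend. Next row=LF[4]=3
  step 10: row=3, L[3]='t', prepend. Next row=LF[3]=13
  step 11: row=13, L[13]='n', prepend. Next row=LF[13]=9
  step 12: row=9, L[9]='i', prepend. Next row=LF[9]=5
  step 13: row=5, L[5]='s', prepend. Next row=LF[5]=12
  step 14: row=12, L[12]='i', prepend. Next row=LF[12]=7
  step 15: row=7, L[7]='d', prepend. Next row=LF[7]=2
Reversed output: disintegration$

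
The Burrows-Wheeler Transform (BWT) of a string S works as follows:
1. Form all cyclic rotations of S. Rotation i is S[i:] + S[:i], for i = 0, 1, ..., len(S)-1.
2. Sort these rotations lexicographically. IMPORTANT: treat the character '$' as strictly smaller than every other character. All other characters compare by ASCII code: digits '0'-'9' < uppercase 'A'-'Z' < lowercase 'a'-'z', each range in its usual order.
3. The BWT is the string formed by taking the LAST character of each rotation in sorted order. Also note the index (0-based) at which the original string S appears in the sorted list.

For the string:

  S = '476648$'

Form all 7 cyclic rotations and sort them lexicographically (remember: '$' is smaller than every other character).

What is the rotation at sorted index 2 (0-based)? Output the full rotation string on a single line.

Answer: 48$4766

Derivation:
All 7 rotations (rotation i = S[i:]+S[:i]):
  rot[0] = 476648$
  rot[1] = 76648$4
  rot[2] = 6648$47
  rot[3] = 648$476
  rot[4] = 48$4766
  rot[5] = 8$47664
  rot[6] = $476648
Sorted (with $ < everything):
  sorted[0] = $476648
  sorted[1] = 476648$
  sorted[2] = 48$4766
  sorted[3] = 648$476
  sorted[4] = 6648$47
  sorted[5] = 76648$4
  sorted[6] = 8$47664
sorted[2] = 48$4766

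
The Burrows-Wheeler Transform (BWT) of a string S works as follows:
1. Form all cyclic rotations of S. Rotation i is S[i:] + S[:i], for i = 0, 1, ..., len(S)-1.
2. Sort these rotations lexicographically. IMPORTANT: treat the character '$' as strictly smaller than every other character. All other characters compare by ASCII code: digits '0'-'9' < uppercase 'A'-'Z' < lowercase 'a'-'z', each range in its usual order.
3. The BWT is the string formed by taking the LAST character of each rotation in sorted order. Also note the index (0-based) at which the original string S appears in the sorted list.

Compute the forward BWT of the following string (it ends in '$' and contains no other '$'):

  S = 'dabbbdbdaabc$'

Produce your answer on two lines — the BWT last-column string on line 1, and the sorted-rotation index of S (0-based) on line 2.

Answer: cddaabadbbb$b
11

Derivation:
All 13 rotations (rotation i = S[i:]+S[:i]):
  rot[0] = dabbbdbdaabc$
  rot[1] = abbbdbdaabc$d
  rot[2] = bbbdbdaabc$da
  rot[3] = bbdbdaabc$dab
  rot[4] = bdbdaabc$dabb
  rot[5] = dbdaabc$dabbb
  rot[6] = bdaabc$dabbbd
  rot[7] = daabc$dabbbdb
  rot[8] = aabc$dabbbdbd
  rot[9] = abc$dabbbdbda
  rot[10] = bc$dabbbdbdaa
  rot[11] = c$dabbbdbdaab
  rot[12] = $dabbbdbdaabc
Sorted (with $ < everything):
  sorted[0] = $dabbbdbdaabc  (last char: 'c')
  sorted[1] = aabc$dabbbdbd  (last char: 'd')
  sorted[2] = abbbdbdaabc$d  (last char: 'd')
  sorted[3] = abc$dabbbdbda  (last char: 'a')
  sorted[4] = bbbdbdaabc$da  (last char: 'a')
  sorted[5] = bbdbdaabc$dab  (last char: 'b')
  sorted[6] = bc$dabbbdbdaa  (last char: 'a')
  sorted[7] = bdaabc$dabbbd  (last char: 'd')
  sorted[8] = bdbdaabc$dabb  (last char: 'b')
  sorted[9] = c$dabbbdbdaab  (last char: 'b')
  sorted[10] = daabc$dabbbdb  (last char: 'b')
  sorted[11] = dabbbdbdaabc$  (last char: '$')
  sorted[12] = dbdaabc$dabbb  (last char: 'b')
Last column: cddaabadbbb$b
Original string S is at sorted index 11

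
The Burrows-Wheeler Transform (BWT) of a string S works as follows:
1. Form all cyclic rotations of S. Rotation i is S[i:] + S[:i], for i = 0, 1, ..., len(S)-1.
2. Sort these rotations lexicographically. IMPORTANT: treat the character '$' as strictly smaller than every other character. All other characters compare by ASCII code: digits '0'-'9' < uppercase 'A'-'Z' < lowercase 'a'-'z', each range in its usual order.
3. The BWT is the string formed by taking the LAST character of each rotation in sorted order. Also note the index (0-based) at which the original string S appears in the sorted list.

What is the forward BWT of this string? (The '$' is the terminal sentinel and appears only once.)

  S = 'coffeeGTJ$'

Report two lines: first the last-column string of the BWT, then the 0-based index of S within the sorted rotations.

All 10 rotations (rotation i = S[i:]+S[:i]):
  rot[0] = coffeeGTJ$
  rot[1] = offeeGTJ$c
  rot[2] = ffeeGTJ$co
  rot[3] = feeGTJ$cof
  rot[4] = eeGTJ$coff
  rot[5] = eGTJ$coffe
  rot[6] = GTJ$coffee
  rot[7] = TJ$coffeeG
  rot[8] = J$coffeeGT
  rot[9] = $coffeeGTJ
Sorted (with $ < everything):
  sorted[0] = $coffeeGTJ  (last char: 'J')
  sorted[1] = GTJ$coffee  (last char: 'e')
  sorted[2] = J$coffeeGT  (last char: 'T')
  sorted[3] = TJ$coffeeG  (last char: 'G')
  sorted[4] = coffeeGTJ$  (last char: '$')
  sorted[5] = eGTJ$coffe  (last char: 'e')
  sorted[6] = eeGTJ$coff  (last char: 'f')
  sorted[7] = feeGTJ$cof  (last char: 'f')
  sorted[8] = ffeeGTJ$co  (last char: 'o')
  sorted[9] = offeeGTJ$c  (last char: 'c')
Last column: JeTG$effoc
Original string S is at sorted index 4

Answer: JeTG$effoc
4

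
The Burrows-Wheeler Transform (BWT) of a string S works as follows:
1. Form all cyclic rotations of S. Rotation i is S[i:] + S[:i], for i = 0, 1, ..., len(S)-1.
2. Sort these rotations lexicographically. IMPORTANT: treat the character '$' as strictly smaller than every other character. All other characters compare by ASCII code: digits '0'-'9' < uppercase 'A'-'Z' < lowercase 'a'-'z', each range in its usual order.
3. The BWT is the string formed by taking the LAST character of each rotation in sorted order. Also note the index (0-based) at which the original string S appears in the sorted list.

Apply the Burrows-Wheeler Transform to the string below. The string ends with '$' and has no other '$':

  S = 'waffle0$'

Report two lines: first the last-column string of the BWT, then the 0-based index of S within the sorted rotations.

Answer: 0ewlaff$
7

Derivation:
All 8 rotations (rotation i = S[i:]+S[:i]):
  rot[0] = waffle0$
  rot[1] = affle0$w
  rot[2] = ffle0$wa
  rot[3] = fle0$waf
  rot[4] = le0$waff
  rot[5] = e0$waffl
  rot[6] = 0$waffle
  rot[7] = $waffle0
Sorted (with $ < everything):
  sorted[0] = $waffle0  (last char: '0')
  sorted[1] = 0$waffle  (last char: 'e')
  sorted[2] = affle0$w  (last char: 'w')
  sorted[3] = e0$waffl  (last char: 'l')
  sorted[4] = ffle0$wa  (last char: 'a')
  sorted[5] = fle0$waf  (last char: 'f')
  sorted[6] = le0$waff  (last char: 'f')
  sorted[7] = waffle0$  (last char: '$')
Last column: 0ewlaff$
Original string S is at sorted index 7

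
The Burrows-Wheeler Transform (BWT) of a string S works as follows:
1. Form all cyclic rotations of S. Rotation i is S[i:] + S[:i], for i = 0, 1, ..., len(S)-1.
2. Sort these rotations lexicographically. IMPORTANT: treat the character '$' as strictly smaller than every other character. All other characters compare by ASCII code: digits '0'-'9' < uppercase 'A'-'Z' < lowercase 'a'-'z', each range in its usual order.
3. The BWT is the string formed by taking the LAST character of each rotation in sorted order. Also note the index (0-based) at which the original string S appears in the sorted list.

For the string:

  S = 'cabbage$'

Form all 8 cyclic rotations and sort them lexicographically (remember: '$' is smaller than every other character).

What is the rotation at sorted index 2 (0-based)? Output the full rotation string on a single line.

Answer: age$cabb

Derivation:
All 8 rotations (rotation i = S[i:]+S[:i]):
  rot[0] = cabbage$
  rot[1] = abbage$c
  rot[2] = bbage$ca
  rot[3] = bage$cab
  rot[4] = age$cabb
  rot[5] = ge$cabba
  rot[6] = e$cabbag
  rot[7] = $cabbage
Sorted (with $ < everything):
  sorted[0] = $cabbage
  sorted[1] = abbage$c
  sorted[2] = age$cabb
  sorted[3] = bage$cab
  sorted[4] = bbage$ca
  sorted[5] = cabbage$
  sorted[6] = e$cabbag
  sorted[7] = ge$cabba
sorted[2] = age$cabb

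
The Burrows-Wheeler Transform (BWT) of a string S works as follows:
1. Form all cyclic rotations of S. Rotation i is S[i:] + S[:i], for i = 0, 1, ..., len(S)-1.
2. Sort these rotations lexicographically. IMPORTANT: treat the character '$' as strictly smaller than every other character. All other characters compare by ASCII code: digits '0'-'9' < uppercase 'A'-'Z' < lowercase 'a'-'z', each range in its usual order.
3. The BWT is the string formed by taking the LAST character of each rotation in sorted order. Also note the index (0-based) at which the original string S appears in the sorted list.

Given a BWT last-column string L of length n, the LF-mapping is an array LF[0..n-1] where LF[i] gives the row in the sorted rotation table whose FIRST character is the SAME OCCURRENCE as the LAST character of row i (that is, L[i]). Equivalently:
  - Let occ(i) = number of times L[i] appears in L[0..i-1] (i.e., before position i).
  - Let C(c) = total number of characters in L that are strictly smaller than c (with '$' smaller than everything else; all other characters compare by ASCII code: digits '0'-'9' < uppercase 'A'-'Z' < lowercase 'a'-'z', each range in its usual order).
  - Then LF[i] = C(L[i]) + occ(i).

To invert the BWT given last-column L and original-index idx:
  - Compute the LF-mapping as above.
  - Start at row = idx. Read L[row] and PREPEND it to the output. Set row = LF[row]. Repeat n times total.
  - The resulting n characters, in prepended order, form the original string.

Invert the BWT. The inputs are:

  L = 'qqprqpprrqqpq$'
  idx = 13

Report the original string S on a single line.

LF mapping: 5 6 1 11 7 2 3 12 13 8 9 4 10 0
Walk LF starting at row 13, prepending L[row]:
  step 1: row=13, L[13]='$', prepend. Next row=LF[13]=0
  step 2: row=0, L[0]='q', prepend. Next row=LF[0]=5
  step 3: row=5, L[5]='p', prepend. Next row=LF[5]=2
  step 4: row=2, L[2]='p', prepend. Next row=LF[2]=1
  step 5: row=1, L[1]='q', prepend. Next row=LF[1]=6
  step 6: row=6, L[6]='p', prepend. Next row=LF[6]=3
  step 7: row=3, L[3]='r', prepend. Next row=LF[3]=11
  step 8: row=11, L[11]='p', prepend. Next row=LF[11]=4
  step 9: row=4, L[4]='q', prepend. Next row=LF[4]=7
  step 10: row=7, L[7]='r', prepend. Next row=LF[7]=12
  step 11: row=12, L[12]='q', prepend. Next row=LF[12]=10
  step 12: row=10, L[10]='q', prepend. Next row=LF[10]=9
  step 13: row=9, L[9]='q', prepend. Next row=LF[9]=8
  step 14: row=8, L[8]='r', prepend. Next row=LF[8]=13
Reversed output: rqqqrqprpqppq$

Answer: rqqqrqprpqppq$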